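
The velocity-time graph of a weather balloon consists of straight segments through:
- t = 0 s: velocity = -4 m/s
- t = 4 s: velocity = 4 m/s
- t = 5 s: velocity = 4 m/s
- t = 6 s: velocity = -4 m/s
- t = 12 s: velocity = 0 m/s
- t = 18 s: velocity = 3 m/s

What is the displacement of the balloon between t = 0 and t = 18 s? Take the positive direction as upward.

1 m

Net displacement equals the area under the velocity-time graph (areas below the axis count negative).
0–4 s: ½(-4 + 4)(4) = 0 m
4–5 s: 4 × 1 = 4 m
5–6 s: ½(4 + -4)(1) = 0 m
6–12 s: ½(-4 + 0)(6) = -12 m
12–18 s: ½(0 + 3)(6) = 9 m
Net displacement = 1 m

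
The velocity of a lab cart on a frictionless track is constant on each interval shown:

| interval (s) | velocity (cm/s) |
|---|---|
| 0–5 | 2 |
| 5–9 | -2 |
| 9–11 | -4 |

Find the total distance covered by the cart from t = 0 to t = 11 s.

Distance (not displacement) is the total path length: add the absolute areas under v-t.
0–5 s: |2| × 5 = 10 cm
5–9 s: |-2| × 4 = 8 cm
9–11 s: |-4| × 2 = 8 cm
Total distance = 26 cm

26 cm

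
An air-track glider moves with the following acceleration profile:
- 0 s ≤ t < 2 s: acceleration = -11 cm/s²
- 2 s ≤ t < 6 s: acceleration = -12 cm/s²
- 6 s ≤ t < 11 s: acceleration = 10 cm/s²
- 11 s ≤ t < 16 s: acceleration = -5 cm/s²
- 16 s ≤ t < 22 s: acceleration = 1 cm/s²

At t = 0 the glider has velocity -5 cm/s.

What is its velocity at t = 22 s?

Δv equals the area under the a-t graph; then v = v₀ + Δv.
0–2 s: -11 × 2 = -22 cm/s
2–6 s: -12 × 4 = -48 cm/s
6–11 s: 10 × 5 = 50 cm/s
11–16 s: -5 × 5 = -25 cm/s
16–22 s: 1 × 6 = 6 cm/s
Δv = -39 cm/s, so v(22) = -5 + (-39) = -44 cm/s.

-44 cm/s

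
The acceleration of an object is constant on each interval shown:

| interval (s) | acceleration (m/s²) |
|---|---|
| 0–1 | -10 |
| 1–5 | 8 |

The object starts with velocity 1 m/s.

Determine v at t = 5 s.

Δv equals the area under the a-t graph; then v = v₀ + Δv.
0–1 s: -10 × 1 = -10 m/s
1–5 s: 8 × 4 = 32 m/s
Δv = 22 m/s, so v(5) = 1 + (22) = 23 m/s.

23 m/s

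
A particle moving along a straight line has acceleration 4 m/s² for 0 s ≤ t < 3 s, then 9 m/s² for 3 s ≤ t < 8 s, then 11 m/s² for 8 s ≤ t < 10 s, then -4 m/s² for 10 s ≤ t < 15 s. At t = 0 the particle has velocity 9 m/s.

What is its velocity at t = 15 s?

Δv equals the area under the a-t graph; then v = v₀ + Δv.
0–3 s: 4 × 3 = 12 m/s
3–8 s: 9 × 5 = 45 m/s
8–10 s: 11 × 2 = 22 m/s
10–15 s: -4 × 5 = -20 m/s
Δv = 59 m/s, so v(15) = 9 + (59) = 68 m/s.

68 m/s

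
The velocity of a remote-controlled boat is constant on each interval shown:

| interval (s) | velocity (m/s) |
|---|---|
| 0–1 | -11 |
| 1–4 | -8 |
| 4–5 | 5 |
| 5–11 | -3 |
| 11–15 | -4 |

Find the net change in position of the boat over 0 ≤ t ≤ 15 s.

-64 m

Net displacement equals the area under the velocity-time graph (areas below the axis count negative).
0–1 s: -11 × 1 = -11 m
1–4 s: -8 × 3 = -24 m
4–5 s: 5 × 1 = 5 m
5–11 s: -3 × 6 = -18 m
11–15 s: -4 × 4 = -16 m
Net displacement = -64 m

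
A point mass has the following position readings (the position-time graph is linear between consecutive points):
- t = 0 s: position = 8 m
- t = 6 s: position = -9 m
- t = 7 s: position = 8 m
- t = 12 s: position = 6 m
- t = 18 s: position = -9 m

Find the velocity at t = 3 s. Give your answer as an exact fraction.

Velocity is the slope of the x-t graph on 0–6 s: (-9 − 8)/(6 − 0) = -17/6 m/s.

-17/6 m/s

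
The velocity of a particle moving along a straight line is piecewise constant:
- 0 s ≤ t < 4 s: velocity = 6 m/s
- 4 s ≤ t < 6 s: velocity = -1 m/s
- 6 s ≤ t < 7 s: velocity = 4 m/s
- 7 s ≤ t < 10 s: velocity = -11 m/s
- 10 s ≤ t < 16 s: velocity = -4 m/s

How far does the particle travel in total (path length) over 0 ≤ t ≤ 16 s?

87 m

Distance (not displacement) is the total path length: add the absolute areas under v-t.
0–4 s: |6| × 4 = 24 m
4–6 s: |-1| × 2 = 2 m
6–7 s: |4| × 1 = 4 m
7–10 s: |-11| × 3 = 33 m
10–16 s: |-4| × 6 = 24 m
Total distance = 87 m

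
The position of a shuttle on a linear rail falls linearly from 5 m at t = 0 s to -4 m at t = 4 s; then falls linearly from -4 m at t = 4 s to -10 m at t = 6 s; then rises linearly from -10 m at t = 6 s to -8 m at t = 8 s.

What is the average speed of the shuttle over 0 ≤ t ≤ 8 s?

Average speed = (total path length)/(elapsed time); on a piecewise-linear x-t graph the path length is Σ|Δx|.
0–4 s: |Δx| = |-4 − 5| = 9 m
4–6 s: |Δx| = |-10 − -4| = 6 m
6–8 s: |Δx| = |-8 − -10| = 2 m
Total path = 17 m; average speed = 17/8 = 2.125 m/s.

2.125 m/s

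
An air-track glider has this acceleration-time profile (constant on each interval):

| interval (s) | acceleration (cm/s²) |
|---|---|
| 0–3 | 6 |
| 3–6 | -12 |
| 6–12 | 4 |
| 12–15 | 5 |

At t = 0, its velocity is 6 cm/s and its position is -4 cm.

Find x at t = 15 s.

117.5 cm

On each constant-a segment, Δv = aΔt and Δx = v₀Δt + ½aΔt²; chain segment to segment.
0–3 s: v starts 6 cm/s; Δx = 6·3 + ½·6·3² = 45 cm; v ends 24 cm/s.
3–6 s: v starts 24 cm/s; Δx = 24·3 + ½·-12·3² = 18 cm; v ends -12 cm/s.
6–12 s: v starts -12 cm/s; Δx = -12·6 + ½·4·6² = 0 cm; v ends 12 cm/s.
12–15 s: v starts 12 cm/s; Δx = 12·3 + ½·5·3² = 58.5 cm; v ends 27 cm/s.
x(15) = -4 + Σ Δx = 117.5 cm.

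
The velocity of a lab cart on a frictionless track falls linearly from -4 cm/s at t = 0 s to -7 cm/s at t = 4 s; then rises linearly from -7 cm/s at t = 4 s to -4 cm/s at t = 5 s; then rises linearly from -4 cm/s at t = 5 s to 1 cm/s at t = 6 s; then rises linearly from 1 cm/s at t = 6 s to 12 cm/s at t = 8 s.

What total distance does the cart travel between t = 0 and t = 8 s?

42.2 cm

Total distance travelled is ∫|v| dt — sum the magnitudes of each area piece.
0–4 s: |½(-4 + -7)(4)| = 22 cm
4–5 s: |½(-7 + -4)(1)| = 5.5 cm
5–6 s: v = 0 at t = 5.8 s; triangle areas 1.6 + 0.1 = 1.7 cm
6–8 s: |½(1 + 12)(2)| = 13 cm
Total distance = 42.2 cm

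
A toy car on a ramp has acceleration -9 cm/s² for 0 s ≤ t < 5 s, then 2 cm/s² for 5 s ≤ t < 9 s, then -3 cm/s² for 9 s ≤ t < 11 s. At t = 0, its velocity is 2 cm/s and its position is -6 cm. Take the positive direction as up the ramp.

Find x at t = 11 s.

On each constant-a segment, Δv = aΔt and Δx = v₀Δt + ½aΔt²; chain segment to segment.
0–5 s: v starts 2 cm/s; Δx = 2·5 + ½·-9·5² = -102.5 cm; v ends -43 cm/s.
5–9 s: v starts -43 cm/s; Δx = -43·4 + ½·2·4² = -156 cm; v ends -35 cm/s.
9–11 s: v starts -35 cm/s; Δx = -35·2 + ½·-3·2² = -76 cm; v ends -41 cm/s.
x(11) = -6 + Σ Δx = -340.5 cm.

-340.5 cm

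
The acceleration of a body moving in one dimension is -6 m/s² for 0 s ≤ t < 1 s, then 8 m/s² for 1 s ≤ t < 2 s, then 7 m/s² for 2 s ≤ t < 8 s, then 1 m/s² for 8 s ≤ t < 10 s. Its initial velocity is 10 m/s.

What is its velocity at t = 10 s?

Δv equals the area under the a-t graph; then v = v₀ + Δv.
0–1 s: -6 × 1 = -6 m/s
1–2 s: 8 × 1 = 8 m/s
2–8 s: 7 × 6 = 42 m/s
8–10 s: 1 × 2 = 2 m/s
Δv = 46 m/s, so v(10) = 10 + (46) = 56 m/s.

56 m/s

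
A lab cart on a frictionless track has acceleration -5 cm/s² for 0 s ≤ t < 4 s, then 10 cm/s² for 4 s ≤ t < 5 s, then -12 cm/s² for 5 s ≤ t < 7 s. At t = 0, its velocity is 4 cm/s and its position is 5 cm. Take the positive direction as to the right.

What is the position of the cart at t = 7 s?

-66 cm

On each constant-a segment, Δv = aΔt and Δx = v₀Δt + ½aΔt²; chain segment to segment.
0–4 s: v starts 4 cm/s; Δx = 4·4 + ½·-5·4² = -24 cm; v ends -16 cm/s.
4–5 s: v starts -16 cm/s; Δx = -16·1 + ½·10·1² = -11 cm; v ends -6 cm/s.
5–7 s: v starts -6 cm/s; Δx = -6·2 + ½·-12·2² = -36 cm; v ends -30 cm/s.
x(7) = 5 + Σ Δx = -66 cm.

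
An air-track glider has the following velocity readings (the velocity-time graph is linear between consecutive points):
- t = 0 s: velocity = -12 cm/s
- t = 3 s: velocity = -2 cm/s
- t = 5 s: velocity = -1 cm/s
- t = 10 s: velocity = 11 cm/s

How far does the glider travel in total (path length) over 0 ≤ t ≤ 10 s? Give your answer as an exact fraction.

Total distance travelled is ∫|v| dt — sum the magnitudes of each area piece.
0–3 s: |½(-12 + -2)(3)| = 21 cm
3–5 s: |½(-2 + -1)(2)| = 3 cm
5–10 s: v = 0 at t = 65/12 s; triangle areas 5/24 + 605/24 = 305/12 cm
Total distance = 593/12 cm

593/12 cm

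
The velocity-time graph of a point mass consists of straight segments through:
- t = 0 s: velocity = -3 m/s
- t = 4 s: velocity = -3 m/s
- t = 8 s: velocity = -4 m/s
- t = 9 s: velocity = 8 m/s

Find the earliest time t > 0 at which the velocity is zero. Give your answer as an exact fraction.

v changes sign on 8–9 s (from -4 to 8); the graph is linear there, so v = 0 at t = 8 + (4)·(9 − 8)/(8 − -4) = 25/3 s.

t = 25/3 s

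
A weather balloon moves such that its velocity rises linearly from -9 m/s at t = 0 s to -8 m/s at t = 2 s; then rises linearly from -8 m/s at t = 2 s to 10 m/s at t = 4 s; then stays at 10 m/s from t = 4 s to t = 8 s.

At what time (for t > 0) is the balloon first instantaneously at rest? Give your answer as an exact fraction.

v changes sign on 2–4 s (from -8 to 10); the graph is linear there, so v = 0 at t = 2 + (8)·(4 − 2)/(10 − -8) = 26/9 s.

t = 26/9 s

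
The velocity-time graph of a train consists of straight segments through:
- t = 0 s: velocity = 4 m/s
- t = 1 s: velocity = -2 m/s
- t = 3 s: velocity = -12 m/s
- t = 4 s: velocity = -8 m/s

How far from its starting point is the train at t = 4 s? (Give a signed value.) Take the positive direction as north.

-23 m

Net displacement equals the area under the velocity-time graph (areas below the axis count negative).
0–1 s: ½(4 + -2)(1) = 1 m
1–3 s: ½(-2 + -12)(2) = -14 m
3–4 s: ½(-12 + -8)(1) = -10 m
Net displacement = -23 m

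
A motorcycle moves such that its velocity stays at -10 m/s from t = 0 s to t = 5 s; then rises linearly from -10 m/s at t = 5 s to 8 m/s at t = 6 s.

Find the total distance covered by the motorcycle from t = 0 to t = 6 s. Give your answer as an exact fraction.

491/9 m

Distance (not displacement) is the total path length: add the absolute areas under v-t.
0–5 s: |-10| × 5 = 50 m
5–6 s: v = 0 at t = 50/9 s; triangle areas 25/9 + 16/9 = 41/9 m
Total distance = 491/9 m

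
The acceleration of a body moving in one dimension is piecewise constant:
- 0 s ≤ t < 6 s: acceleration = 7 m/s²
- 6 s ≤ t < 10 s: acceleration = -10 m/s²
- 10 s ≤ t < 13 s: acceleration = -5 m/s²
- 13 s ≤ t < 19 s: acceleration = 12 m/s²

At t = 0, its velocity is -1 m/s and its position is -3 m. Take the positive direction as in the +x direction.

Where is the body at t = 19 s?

313.5 m

On each constant-a segment, Δv = aΔt and Δx = v₀Δt + ½aΔt²; chain segment to segment.
0–6 s: v starts -1 m/s; Δx = -1·6 + ½·7·6² = 120 m; v ends 41 m/s.
6–10 s: v starts 41 m/s; Δx = 41·4 + ½·-10·4² = 84 m; v ends 1 m/s.
10–13 s: v starts 1 m/s; Δx = 1·3 + ½·-5·3² = -19.5 m; v ends -14 m/s.
13–19 s: v starts -14 m/s; Δx = -14·6 + ½·12·6² = 132 m; v ends 58 m/s.
x(19) = -3 + Σ Δx = 313.5 m.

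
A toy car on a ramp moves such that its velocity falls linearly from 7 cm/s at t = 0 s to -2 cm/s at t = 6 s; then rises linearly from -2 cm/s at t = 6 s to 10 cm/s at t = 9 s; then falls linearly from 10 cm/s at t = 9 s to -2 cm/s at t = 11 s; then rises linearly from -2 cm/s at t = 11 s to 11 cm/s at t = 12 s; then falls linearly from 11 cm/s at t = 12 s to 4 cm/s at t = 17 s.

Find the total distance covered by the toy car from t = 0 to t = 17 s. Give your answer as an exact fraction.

Distance (not displacement) is the total path length: add the absolute areas under v-t.
0–6 s: v = 0 at t = 14/3 s; triangle areas 49/3 + 4/3 = 53/3 cm
6–9 s: v = 0 at t = 6.5 s; triangle areas 0.5 + 12.5 = 13 cm
9–11 s: v = 0 at t = 32/3 s; triangle areas 25/3 + 1/3 = 26/3 cm
11–12 s: v = 0 at t = 145/13 s; triangle areas 2/13 + 121/26 = 125/26 cm
12–17 s: |½(11 + 4)(5)| = 37.5 cm
Total distance = 3184/39 cm

3184/39 cm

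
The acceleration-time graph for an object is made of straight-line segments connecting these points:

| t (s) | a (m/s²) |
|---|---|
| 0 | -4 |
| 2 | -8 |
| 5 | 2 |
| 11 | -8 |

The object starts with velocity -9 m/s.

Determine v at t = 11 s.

Δv equals the area under the a-t graph; then v = v₀ + Δv.
0–2 s: ½(-4 + -8)(2) = -12 m/s
2–5 s: ½(-8 + 2)(3) = -9 m/s
5–11 s: ½(2 + -8)(6) = -18 m/s
Δv = -39 m/s, so v(11) = -9 + (-39) = -48 m/s.

-48 m/s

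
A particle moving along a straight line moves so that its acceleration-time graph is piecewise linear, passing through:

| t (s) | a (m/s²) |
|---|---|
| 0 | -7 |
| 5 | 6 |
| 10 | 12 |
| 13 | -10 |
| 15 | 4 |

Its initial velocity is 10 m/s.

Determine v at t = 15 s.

Δv equals the area under the a-t graph; then v = v₀ + Δv.
0–5 s: ½(-7 + 6)(5) = -2.5 m/s
5–10 s: ½(6 + 12)(5) = 45 m/s
10–13 s: ½(12 + -10)(3) = 3 m/s
13–15 s: ½(-10 + 4)(2) = -6 m/s
Δv = 39.5 m/s, so v(15) = 10 + (39.5) = 49.5 m/s.

49.5 m/s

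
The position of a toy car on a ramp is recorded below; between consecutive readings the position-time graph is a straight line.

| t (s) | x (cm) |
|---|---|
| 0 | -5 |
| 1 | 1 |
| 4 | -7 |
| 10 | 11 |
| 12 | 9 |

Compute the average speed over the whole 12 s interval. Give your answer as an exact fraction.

17/6 cm/s

Average speed = (total path length)/(elapsed time); on a piecewise-linear x-t graph the path length is Σ|Δx|.
0–1 s: |Δx| = |1 − -5| = 6 cm
1–4 s: |Δx| = |-7 − 1| = 8 cm
4–10 s: |Δx| = |11 − -7| = 18 cm
10–12 s: |Δx| = |9 − 11| = 2 cm
Total path = 34 cm; average speed = 34/12 = 17/6 cm/s.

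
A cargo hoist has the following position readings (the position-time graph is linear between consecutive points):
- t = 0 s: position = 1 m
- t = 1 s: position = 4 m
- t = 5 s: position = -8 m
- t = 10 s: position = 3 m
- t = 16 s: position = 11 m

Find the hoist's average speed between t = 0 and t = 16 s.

Average speed = (total path length)/(elapsed time); on a piecewise-linear x-t graph the path length is Σ|Δx|.
0–1 s: |Δx| = |4 − 1| = 3 m
1–5 s: |Δx| = |-8 − 4| = 12 m
5–10 s: |Δx| = |3 − -8| = 11 m
10–16 s: |Δx| = |11 − 3| = 8 m
Total path = 34 m; average speed = 34/16 = 2.125 m/s.

2.125 m/s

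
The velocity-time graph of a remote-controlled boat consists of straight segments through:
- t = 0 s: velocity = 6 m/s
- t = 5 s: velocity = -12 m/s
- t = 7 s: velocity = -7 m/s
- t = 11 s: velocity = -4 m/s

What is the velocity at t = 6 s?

On 5–7 s the graph is linear from -12 to -7 m/s: v(6) = -12 + (-7 − -12)·(6 − 5)/(7 − 5) = -9.5 m/s.

-9.5 m/s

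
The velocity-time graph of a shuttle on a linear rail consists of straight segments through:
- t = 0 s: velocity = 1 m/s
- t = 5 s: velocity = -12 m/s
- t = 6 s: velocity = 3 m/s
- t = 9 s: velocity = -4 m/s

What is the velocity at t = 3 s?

-6.8 m/s

On 0–5 s the graph is linear from 1 to -12 m/s: v(3) = 1 + (-12 − 1)·(3 − 0)/(5 − 0) = -6.8 m/s.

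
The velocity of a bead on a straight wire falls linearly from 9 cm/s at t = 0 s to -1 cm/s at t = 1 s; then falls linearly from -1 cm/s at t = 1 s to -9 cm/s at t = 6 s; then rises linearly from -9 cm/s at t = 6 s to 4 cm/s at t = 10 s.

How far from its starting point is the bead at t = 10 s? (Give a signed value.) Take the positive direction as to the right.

-31 cm

Displacement is the signed area under the v-t curve.
0–1 s: ½(9 + -1)(1) = 4 cm
1–6 s: ½(-1 + -9)(5) = -25 cm
6–10 s: ½(-9 + 4)(4) = -10 cm
Net displacement = -31 cm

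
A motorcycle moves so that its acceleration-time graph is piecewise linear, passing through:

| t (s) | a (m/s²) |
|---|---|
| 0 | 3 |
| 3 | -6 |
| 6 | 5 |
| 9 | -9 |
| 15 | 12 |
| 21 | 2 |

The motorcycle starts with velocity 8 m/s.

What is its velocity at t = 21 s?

47 m/s

Δv equals the area under the a-t graph; then v = v₀ + Δv.
0–3 s: ½(3 + -6)(3) = -4.5 m/s
3–6 s: ½(-6 + 5)(3) = -1.5 m/s
6–9 s: ½(5 + -9)(3) = -6 m/s
9–15 s: ½(-9 + 12)(6) = 9 m/s
15–21 s: ½(12 + 2)(6) = 42 m/s
Δv = 39 m/s, so v(21) = 8 + (39) = 47 m/s.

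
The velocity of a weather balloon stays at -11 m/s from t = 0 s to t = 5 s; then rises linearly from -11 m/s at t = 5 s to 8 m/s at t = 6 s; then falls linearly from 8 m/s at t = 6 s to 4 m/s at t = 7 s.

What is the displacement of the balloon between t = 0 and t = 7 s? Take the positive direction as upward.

-50.5 m

Displacement is the signed area under the v-t curve.
0–5 s: -11 × 5 = -55 m
5–6 s: ½(-11 + 8)(1) = -1.5 m
6–7 s: ½(8 + 4)(1) = 6 m
Net displacement = -50.5 m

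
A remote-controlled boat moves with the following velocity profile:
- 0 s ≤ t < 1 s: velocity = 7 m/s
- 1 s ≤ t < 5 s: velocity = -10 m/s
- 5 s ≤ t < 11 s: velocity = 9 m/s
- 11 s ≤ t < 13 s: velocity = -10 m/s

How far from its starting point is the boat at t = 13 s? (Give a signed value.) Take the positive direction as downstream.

1 m

Displacement is the signed area under the v-t curve.
0–1 s: 7 × 1 = 7 m
1–5 s: -10 × 4 = -40 m
5–11 s: 9 × 6 = 54 m
11–13 s: -10 × 2 = -20 m
Net displacement = 1 m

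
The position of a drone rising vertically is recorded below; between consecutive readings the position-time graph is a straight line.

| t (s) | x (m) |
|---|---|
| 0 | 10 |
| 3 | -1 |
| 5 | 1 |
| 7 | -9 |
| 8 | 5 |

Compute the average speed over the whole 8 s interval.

Average speed = (total path length)/(elapsed time); on a piecewise-linear x-t graph the path length is Σ|Δx|.
0–3 s: |Δx| = |-1 − 10| = 11 m
3–5 s: |Δx| = |1 − -1| = 2 m
5–7 s: |Δx| = |-9 − 1| = 10 m
7–8 s: |Δx| = |5 − -9| = 14 m
Total path = 37 m; average speed = 37/8 = 4.625 m/s.

4.625 m/s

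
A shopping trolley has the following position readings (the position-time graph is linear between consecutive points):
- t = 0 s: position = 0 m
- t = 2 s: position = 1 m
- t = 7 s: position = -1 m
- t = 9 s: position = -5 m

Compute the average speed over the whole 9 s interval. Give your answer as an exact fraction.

Average speed = (total path length)/(elapsed time); on a piecewise-linear x-t graph the path length is Σ|Δx|.
0–2 s: |Δx| = |1 − 0| = 1 m
2–7 s: |Δx| = |-1 − 1| = 2 m
7–9 s: |Δx| = |-5 − -1| = 4 m
Total path = 7 m; average speed = 7/9 = 7/9 m/s.

7/9 m/s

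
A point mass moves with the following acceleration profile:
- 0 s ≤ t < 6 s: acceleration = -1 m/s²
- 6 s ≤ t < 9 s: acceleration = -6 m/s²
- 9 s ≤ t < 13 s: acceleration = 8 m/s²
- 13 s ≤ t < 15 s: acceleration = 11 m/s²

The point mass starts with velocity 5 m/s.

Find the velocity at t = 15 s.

35 m/s

Δv equals the area under the a-t graph; then v = v₀ + Δv.
0–6 s: -1 × 6 = -6 m/s
6–9 s: -6 × 3 = -18 m/s
9–13 s: 8 × 4 = 32 m/s
13–15 s: 11 × 2 = 22 m/s
Δv = 30 m/s, so v(15) = 5 + (30) = 35 m/s.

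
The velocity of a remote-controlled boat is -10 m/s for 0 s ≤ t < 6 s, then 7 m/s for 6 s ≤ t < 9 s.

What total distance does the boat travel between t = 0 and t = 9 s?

81 m

Total distance travelled is ∫|v| dt — sum the magnitudes of each area piece.
0–6 s: |-10| × 6 = 60 m
6–9 s: |7| × 3 = 21 m
Total distance = 81 m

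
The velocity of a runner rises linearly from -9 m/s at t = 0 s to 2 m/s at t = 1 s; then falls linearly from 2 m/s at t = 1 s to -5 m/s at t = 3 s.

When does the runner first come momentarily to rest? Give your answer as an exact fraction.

v changes sign on 0–1 s (from -9 to 2); the graph is linear there, so v = 0 at t = 0 + (9)·(1 − 0)/(2 − -9) = 9/11 s.

t = 9/11 s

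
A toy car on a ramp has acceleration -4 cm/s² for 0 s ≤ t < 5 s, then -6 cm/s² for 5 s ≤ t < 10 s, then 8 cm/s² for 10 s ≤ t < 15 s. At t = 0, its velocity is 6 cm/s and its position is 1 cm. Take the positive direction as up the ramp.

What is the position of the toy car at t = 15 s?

-284 cm

On each constant-a segment, Δv = aΔt and Δx = v₀Δt + ½aΔt²; chain segment to segment.
0–5 s: v starts 6 cm/s; Δx = 6·5 + ½·-4·5² = -20 cm; v ends -14 cm/s.
5–10 s: v starts -14 cm/s; Δx = -14·5 + ½·-6·5² = -145 cm; v ends -44 cm/s.
10–15 s: v starts -44 cm/s; Δx = -44·5 + ½·8·5² = -120 cm; v ends -4 cm/s.
x(15) = 1 + Σ Δx = -284 cm.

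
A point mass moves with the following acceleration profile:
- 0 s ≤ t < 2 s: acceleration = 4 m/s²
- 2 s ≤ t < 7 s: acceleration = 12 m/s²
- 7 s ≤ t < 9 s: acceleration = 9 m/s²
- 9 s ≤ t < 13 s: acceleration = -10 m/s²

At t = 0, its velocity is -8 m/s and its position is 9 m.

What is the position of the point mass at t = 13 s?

521 m

On each constant-a segment, Δv = aΔt and Δx = v₀Δt + ½aΔt²; chain segment to segment.
0–2 s: v starts -8 m/s; Δx = -8·2 + ½·4·2² = -8 m; v ends 0 m/s.
2–7 s: v starts 0 m/s; Δx = 0·5 + ½·12·5² = 150 m; v ends 60 m/s.
7–9 s: v starts 60 m/s; Δx = 60·2 + ½·9·2² = 138 m; v ends 78 m/s.
9–13 s: v starts 78 m/s; Δx = 78·4 + ½·-10·4² = 232 m; v ends 38 m/s.
x(13) = 9 + Σ Δx = 521 m.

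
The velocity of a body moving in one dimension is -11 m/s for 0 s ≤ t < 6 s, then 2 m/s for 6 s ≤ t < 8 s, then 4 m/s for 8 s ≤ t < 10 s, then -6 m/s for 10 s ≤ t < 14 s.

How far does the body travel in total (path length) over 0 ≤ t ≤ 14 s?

102 m

Total distance travelled is ∫|v| dt — sum the magnitudes of each area piece.
0–6 s: |-11| × 6 = 66 m
6–8 s: |2| × 2 = 4 m
8–10 s: |4| × 2 = 8 m
10–14 s: |-6| × 4 = 24 m
Total distance = 102 m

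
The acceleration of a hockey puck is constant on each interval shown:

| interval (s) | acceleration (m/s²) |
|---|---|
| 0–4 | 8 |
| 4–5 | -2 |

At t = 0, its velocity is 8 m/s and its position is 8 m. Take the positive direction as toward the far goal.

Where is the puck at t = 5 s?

143 m

On each constant-a segment, Δv = aΔt and Δx = v₀Δt + ½aΔt²; chain segment to segment.
0–4 s: v starts 8 m/s; Δx = 8·4 + ½·8·4² = 96 m; v ends 40 m/s.
4–5 s: v starts 40 m/s; Δx = 40·1 + ½·-2·1² = 39 m; v ends 38 m/s.
x(5) = 8 + Σ Δx = 143 m.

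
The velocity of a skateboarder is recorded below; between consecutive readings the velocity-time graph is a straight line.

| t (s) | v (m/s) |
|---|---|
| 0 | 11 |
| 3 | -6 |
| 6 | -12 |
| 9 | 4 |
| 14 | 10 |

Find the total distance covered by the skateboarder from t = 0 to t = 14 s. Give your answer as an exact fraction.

3089/34 m

Distance (not displacement) is the total path length: add the absolute areas under v-t.
0–3 s: v = 0 at t = 33/17 s; triangle areas 363/34 + 54/17 = 471/34 m
3–6 s: |½(-6 + -12)(3)| = 27 m
6–9 s: v = 0 at t = 8.25 s; triangle areas 13.5 + 1.5 = 15 m
9–14 s: |½(4 + 10)(5)| = 35 m
Total distance = 3089/34 m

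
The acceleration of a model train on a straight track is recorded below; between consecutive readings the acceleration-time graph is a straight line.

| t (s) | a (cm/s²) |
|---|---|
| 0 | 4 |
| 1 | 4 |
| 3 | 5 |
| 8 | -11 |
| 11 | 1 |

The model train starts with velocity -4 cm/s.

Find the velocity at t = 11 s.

-21 cm/s

Δv equals the area under the a-t graph; then v = v₀ + Δv.
0–1 s: 4 × 1 = 4 cm/s
1–3 s: ½(4 + 5)(2) = 9 cm/s
3–8 s: ½(5 + -11)(5) = -15 cm/s
8–11 s: ½(-11 + 1)(3) = -15 cm/s
Δv = -17 cm/s, so v(11) = -4 + (-17) = -21 cm/s.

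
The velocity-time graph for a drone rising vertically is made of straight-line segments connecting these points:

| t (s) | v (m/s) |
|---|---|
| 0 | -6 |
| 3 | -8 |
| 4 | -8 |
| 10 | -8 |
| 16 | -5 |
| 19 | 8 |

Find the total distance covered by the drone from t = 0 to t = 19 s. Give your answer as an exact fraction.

Total distance travelled is ∫|v| dt — sum the magnitudes of each area piece.
0–3 s: |½(-6 + -8)(3)| = 21 m
3–4 s: |-8| × 1 = 8 m
4–10 s: |-8| × 6 = 48 m
10–16 s: |½(-8 + -5)(6)| = 39 m
16–19 s: v = 0 at t = 223/13 s; triangle areas 75/26 + 96/13 = 267/26 m
Total distance = 3283/26 m

3283/26 m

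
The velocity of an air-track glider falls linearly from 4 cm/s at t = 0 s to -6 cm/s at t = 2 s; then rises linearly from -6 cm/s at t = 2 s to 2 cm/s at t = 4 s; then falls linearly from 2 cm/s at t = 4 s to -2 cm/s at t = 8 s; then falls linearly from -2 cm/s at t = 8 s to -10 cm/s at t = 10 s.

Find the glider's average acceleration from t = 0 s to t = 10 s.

Average acceleration = Δv/Δt = (-10 − 4)/(10 − 0) = -1.4 cm/s².

-1.4 cm/s²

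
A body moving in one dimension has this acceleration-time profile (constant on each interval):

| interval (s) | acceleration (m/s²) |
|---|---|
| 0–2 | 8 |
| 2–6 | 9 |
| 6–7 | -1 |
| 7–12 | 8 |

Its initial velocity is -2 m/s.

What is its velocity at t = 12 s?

Δv equals the area under the a-t graph; then v = v₀ + Δv.
0–2 s: 8 × 2 = 16 m/s
2–6 s: 9 × 4 = 36 m/s
6–7 s: -1 × 1 = -1 m/s
7–12 s: 8 × 5 = 40 m/s
Δv = 91 m/s, so v(12) = -2 + (91) = 89 m/s.

89 m/s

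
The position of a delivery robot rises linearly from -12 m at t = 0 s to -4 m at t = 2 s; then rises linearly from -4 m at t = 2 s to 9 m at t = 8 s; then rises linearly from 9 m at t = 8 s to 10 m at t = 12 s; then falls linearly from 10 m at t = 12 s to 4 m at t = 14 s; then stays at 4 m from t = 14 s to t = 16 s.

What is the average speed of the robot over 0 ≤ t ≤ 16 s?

1.75 m/s

Average speed = (total path length)/(elapsed time); on a piecewise-linear x-t graph the path length is Σ|Δx|.
0–2 s: |Δx| = |-4 − -12| = 8 m
2–8 s: |Δx| = |9 − -4| = 13 m
8–12 s: |Δx| = |10 − 9| = 1 m
12–14 s: |Δx| = |4 − 10| = 6 m
14–16 s: |Δx| = |4 − 4| = 0 m
Total path = 28 m; average speed = 28/16 = 1.75 m/s.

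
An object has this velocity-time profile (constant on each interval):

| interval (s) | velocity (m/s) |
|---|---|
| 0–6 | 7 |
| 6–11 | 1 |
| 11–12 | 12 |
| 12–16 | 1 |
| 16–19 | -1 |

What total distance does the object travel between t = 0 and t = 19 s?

66 m

Total distance travelled is ∫|v| dt — sum the magnitudes of each area piece.
0–6 s: |7| × 6 = 42 m
6–11 s: |1| × 5 = 5 m
11–12 s: |12| × 1 = 12 m
12–16 s: |1| × 4 = 4 m
16–19 s: |-1| × 3 = 3 m
Total distance = 66 m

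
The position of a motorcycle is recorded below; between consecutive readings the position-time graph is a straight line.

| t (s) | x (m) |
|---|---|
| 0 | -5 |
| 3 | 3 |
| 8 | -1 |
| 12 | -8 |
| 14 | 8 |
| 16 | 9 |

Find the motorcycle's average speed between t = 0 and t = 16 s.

Average speed = (total path length)/(elapsed time); on a piecewise-linear x-t graph the path length is Σ|Δx|.
0–3 s: |Δx| = |3 − -5| = 8 m
3–8 s: |Δx| = |-1 − 3| = 4 m
8–12 s: |Δx| = |-8 − -1| = 7 m
12–14 s: |Δx| = |8 − -8| = 16 m
14–16 s: |Δx| = |9 − 8| = 1 m
Total path = 36 m; average speed = 36/16 = 2.25 m/s.

2.25 m/s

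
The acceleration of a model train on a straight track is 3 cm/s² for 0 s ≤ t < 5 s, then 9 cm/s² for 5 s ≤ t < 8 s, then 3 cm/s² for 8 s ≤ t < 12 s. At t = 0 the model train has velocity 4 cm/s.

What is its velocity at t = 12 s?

58 cm/s

Δv equals the area under the a-t graph; then v = v₀ + Δv.
0–5 s: 3 × 5 = 15 cm/s
5–8 s: 9 × 3 = 27 cm/s
8–12 s: 3 × 4 = 12 cm/s
Δv = 54 cm/s, so v(12) = 4 + (54) = 58 cm/s.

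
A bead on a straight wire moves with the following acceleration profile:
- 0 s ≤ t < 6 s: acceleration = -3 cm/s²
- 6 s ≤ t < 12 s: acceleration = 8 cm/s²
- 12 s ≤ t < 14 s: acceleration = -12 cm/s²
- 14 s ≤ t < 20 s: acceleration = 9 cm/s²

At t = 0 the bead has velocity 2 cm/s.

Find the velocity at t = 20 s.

62 cm/s

Δv equals the area under the a-t graph; then v = v₀ + Δv.
0–6 s: -3 × 6 = -18 cm/s
6–12 s: 8 × 6 = 48 cm/s
12–14 s: -12 × 2 = -24 cm/s
14–20 s: 9 × 6 = 54 cm/s
Δv = 60 cm/s, so v(20) = 2 + (60) = 62 cm/s.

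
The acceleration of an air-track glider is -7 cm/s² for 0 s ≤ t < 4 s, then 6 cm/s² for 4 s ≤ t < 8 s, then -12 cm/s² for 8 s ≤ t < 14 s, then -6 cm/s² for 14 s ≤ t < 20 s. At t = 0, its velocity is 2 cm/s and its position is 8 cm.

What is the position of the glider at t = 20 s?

On each constant-a segment, Δv = aΔt and Δx = v₀Δt + ½aΔt²; chain segment to segment.
0–4 s: v starts 2 cm/s; Δx = 2·4 + ½·-7·4² = -48 cm; v ends -26 cm/s.
4–8 s: v starts -26 cm/s; Δx = -26·4 + ½·6·4² = -56 cm; v ends -2 cm/s.
8–14 s: v starts -2 cm/s; Δx = -2·6 + ½·-12·6² = -228 cm; v ends -74 cm/s.
14–20 s: v starts -74 cm/s; Δx = -74·6 + ½·-6·6² = -552 cm; v ends -110 cm/s.
x(20) = 8 + Σ Δx = -876 cm.

-876 cm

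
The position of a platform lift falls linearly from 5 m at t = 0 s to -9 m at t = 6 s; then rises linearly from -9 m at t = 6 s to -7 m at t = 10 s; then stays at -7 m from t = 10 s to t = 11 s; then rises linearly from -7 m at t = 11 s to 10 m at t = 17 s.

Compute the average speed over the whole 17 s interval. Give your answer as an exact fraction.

Average speed = (total path length)/(elapsed time); on a piecewise-linear x-t graph the path length is Σ|Δx|.
0–6 s: |Δx| = |-9 − 5| = 14 m
6–10 s: |Δx| = |-7 − -9| = 2 m
10–11 s: |Δx| = |-7 − -7| = 0 m
11–17 s: |Δx| = |10 − -7| = 17 m
Total path = 33 m; average speed = 33/17 = 33/17 m/s.

33/17 m/s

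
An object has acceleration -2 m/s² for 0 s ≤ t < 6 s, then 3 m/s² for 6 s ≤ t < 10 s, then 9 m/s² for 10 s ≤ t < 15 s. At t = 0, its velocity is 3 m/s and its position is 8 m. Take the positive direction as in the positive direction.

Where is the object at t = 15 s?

105.5 m

On each constant-a segment, Δv = aΔt and Δx = v₀Δt + ½aΔt²; chain segment to segment.
0–6 s: v starts 3 m/s; Δx = 3·6 + ½·-2·6² = -18 m; v ends -9 m/s.
6–10 s: v starts -9 m/s; Δx = -9·4 + ½·3·4² = -12 m; v ends 3 m/s.
10–15 s: v starts 3 m/s; Δx = 3·5 + ½·9·5² = 127.5 m; v ends 48 m/s.
x(15) = 8 + Σ Δx = 105.5 m.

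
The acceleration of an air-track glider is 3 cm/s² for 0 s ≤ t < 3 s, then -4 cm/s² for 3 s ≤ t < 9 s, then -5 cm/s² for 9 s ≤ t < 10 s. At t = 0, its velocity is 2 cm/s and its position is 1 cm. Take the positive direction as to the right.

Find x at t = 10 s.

On each constant-a segment, Δv = aΔt and Δx = v₀Δt + ½aΔt²; chain segment to segment.
0–3 s: v starts 2 cm/s; Δx = 2·3 + ½·3·3² = 19.5 cm; v ends 11 cm/s.
3–9 s: v starts 11 cm/s; Δx = 11·6 + ½·-4·6² = -6 cm; v ends -13 cm/s.
9–10 s: v starts -13 cm/s; Δx = -13·1 + ½·-5·1² = -15.5 cm; v ends -18 cm/s.
x(10) = 1 + Σ Δx = -1 cm.

-1 cm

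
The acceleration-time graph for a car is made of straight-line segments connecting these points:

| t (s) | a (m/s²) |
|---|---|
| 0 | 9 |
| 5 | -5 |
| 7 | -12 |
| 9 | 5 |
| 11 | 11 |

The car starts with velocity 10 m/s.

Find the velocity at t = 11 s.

12 m/s

Δv equals the area under the a-t graph; then v = v₀ + Δv.
0–5 s: ½(9 + -5)(5) = 10 m/s
5–7 s: ½(-5 + -12)(2) = -17 m/s
7–9 s: ½(-12 + 5)(2) = -7 m/s
9–11 s: ½(5 + 11)(2) = 16 m/s
Δv = 2 m/s, so v(11) = 10 + (2) = 12 m/s.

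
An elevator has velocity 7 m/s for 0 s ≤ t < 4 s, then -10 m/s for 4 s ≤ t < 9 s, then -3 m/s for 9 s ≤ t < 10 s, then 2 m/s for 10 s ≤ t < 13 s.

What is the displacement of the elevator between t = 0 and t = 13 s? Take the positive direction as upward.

-19 m

Net displacement equals the area under the velocity-time graph (areas below the axis count negative).
0–4 s: 7 × 4 = 28 m
4–9 s: -10 × 5 = -50 m
9–10 s: -3 × 1 = -3 m
10–13 s: 2 × 3 = 6 m
Net displacement = -19 m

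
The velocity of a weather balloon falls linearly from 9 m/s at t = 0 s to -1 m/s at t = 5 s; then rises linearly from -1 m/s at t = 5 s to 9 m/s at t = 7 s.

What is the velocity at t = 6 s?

On 5–7 s the graph is linear from -1 to 9 m/s: v(6) = -1 + (9 − -1)·(6 − 5)/(7 − 5) = 4 m/s.

4 m/s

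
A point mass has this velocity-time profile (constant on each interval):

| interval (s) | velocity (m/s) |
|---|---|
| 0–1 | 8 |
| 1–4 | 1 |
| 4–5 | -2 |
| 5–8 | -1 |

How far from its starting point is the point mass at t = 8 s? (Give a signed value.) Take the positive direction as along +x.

6 m

Net displacement equals the area under the velocity-time graph (areas below the axis count negative).
0–1 s: 8 × 1 = 8 m
1–4 s: 1 × 3 = 3 m
4–5 s: -2 × 1 = -2 m
5–8 s: -1 × 3 = -3 m
Net displacement = 6 m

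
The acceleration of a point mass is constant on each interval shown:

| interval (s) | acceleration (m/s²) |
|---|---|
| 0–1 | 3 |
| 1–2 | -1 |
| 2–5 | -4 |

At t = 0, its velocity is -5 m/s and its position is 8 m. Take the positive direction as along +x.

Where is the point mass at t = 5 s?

-25 m

On each constant-a segment, Δv = aΔt and Δx = v₀Δt + ½aΔt²; chain segment to segment.
0–1 s: v starts -5 m/s; Δx = -5·1 + ½·3·1² = -3.5 m; v ends -2 m/s.
1–2 s: v starts -2 m/s; Δx = -2·1 + ½·-1·1² = -2.5 m; v ends -3 m/s.
2–5 s: v starts -3 m/s; Δx = -3·3 + ½·-4·3² = -27 m; v ends -15 m/s.
x(5) = 8 + Σ Δx = -25 m.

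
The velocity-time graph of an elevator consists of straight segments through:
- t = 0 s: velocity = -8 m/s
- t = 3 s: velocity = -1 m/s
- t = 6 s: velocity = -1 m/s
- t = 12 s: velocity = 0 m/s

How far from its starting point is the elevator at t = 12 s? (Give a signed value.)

Net displacement equals the area under the velocity-time graph (areas below the axis count negative).
0–3 s: ½(-8 + -1)(3) = -13.5 m
3–6 s: -1 × 3 = -3 m
6–12 s: ½(-1 + 0)(6) = -3 m
Net displacement = -19.5 m

-19.5 m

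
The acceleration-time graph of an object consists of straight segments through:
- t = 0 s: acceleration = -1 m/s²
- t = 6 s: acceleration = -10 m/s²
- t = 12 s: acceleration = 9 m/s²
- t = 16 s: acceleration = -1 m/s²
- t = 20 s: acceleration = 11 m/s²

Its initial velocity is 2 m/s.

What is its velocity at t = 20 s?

Δv equals the area under the a-t graph; then v = v₀ + Δv.
0–6 s: ½(-1 + -10)(6) = -33 m/s
6–12 s: ½(-10 + 9)(6) = -3 m/s
12–16 s: ½(9 + -1)(4) = 16 m/s
16–20 s: ½(-1 + 11)(4) = 20 m/s
Δv = 0 m/s, so v(20) = 2 + (0) = 2 m/s.

2 m/s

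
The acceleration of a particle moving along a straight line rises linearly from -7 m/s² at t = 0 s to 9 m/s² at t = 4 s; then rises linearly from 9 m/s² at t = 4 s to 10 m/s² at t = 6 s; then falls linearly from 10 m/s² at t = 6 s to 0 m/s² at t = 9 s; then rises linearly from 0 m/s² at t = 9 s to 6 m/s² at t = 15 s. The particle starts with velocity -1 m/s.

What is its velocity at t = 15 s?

55 m/s

Δv equals the area under the a-t graph; then v = v₀ + Δv.
0–4 s: ½(-7 + 9)(4) = 4 m/s
4–6 s: ½(9 + 10)(2) = 19 m/s
6–9 s: ½(10 + 0)(3) = 15 m/s
9–15 s: ½(0 + 6)(6) = 18 m/s
Δv = 56 m/s, so v(15) = -1 + (56) = 55 m/s.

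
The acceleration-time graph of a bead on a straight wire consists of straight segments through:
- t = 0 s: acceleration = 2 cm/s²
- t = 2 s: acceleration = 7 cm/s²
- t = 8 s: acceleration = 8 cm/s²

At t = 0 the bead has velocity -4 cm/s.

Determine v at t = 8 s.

50 cm/s

Δv equals the area under the a-t graph; then v = v₀ + Δv.
0–2 s: ½(2 + 7)(2) = 9 cm/s
2–8 s: ½(7 + 8)(6) = 45 cm/s
Δv = 54 cm/s, so v(8) = -4 + (54) = 50 cm/s.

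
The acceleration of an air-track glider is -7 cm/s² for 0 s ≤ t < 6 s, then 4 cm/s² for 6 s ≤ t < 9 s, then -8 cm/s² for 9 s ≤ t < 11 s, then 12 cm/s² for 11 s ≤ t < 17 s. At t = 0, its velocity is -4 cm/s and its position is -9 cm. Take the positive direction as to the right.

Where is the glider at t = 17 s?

-447 cm

On each constant-a segment, Δv = aΔt and Δx = v₀Δt + ½aΔt²; chain segment to segment.
0–6 s: v starts -4 cm/s; Δx = -4·6 + ½·-7·6² = -150 cm; v ends -46 cm/s.
6–9 s: v starts -46 cm/s; Δx = -46·3 + ½·4·3² = -120 cm; v ends -34 cm/s.
9–11 s: v starts -34 cm/s; Δx = -34·2 + ½·-8·2² = -84 cm; v ends -50 cm/s.
11–17 s: v starts -50 cm/s; Δx = -50·6 + ½·12·6² = -84 cm; v ends 22 cm/s.
x(17) = -9 + Σ Δx = -447 cm.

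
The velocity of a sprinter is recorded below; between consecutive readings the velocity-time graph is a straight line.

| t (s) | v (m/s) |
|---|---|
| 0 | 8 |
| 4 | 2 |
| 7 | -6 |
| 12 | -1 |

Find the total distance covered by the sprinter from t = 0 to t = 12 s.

Distance (not displacement) is the total path length: add the absolute areas under v-t.
0–4 s: |½(8 + 2)(4)| = 20 m
4–7 s: v = 0 at t = 4.75 s; triangle areas 0.75 + 6.75 = 7.5 m
7–12 s: |½(-6 + -1)(5)| = 17.5 m
Total distance = 45 m

45 m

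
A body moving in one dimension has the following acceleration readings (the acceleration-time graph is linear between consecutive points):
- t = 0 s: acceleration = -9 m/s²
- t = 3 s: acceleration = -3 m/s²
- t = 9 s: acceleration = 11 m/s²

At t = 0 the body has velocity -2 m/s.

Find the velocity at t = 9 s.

Δv equals the area under the a-t graph; then v = v₀ + Δv.
0–3 s: ½(-9 + -3)(3) = -18 m/s
3–9 s: ½(-3 + 11)(6) = 24 m/s
Δv = 6 m/s, so v(9) = -2 + (6) = 4 m/s.

4 m/s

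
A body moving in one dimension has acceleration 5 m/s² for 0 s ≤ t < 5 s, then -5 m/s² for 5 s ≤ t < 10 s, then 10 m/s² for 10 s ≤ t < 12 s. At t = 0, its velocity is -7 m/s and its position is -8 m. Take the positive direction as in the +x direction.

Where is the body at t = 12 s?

53 m

On each constant-a segment, Δv = aΔt and Δx = v₀Δt + ½aΔt²; chain segment to segment.
0–5 s: v starts -7 m/s; Δx = -7·5 + ½·5·5² = 27.5 m; v ends 18 m/s.
5–10 s: v starts 18 m/s; Δx = 18·5 + ½·-5·5² = 27.5 m; v ends -7 m/s.
10–12 s: v starts -7 m/s; Δx = -7·2 + ½·10·2² = 6 m; v ends 13 m/s.
x(12) = -8 + Σ Δx = 53 m.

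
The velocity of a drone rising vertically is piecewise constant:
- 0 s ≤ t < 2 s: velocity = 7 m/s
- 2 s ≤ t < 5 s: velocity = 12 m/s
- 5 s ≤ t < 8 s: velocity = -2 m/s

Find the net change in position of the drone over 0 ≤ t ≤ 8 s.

Net displacement equals the area under the velocity-time graph (areas below the axis count negative).
0–2 s: 7 × 2 = 14 m
2–5 s: 12 × 3 = 36 m
5–8 s: -2 × 3 = -6 m
Net displacement = 44 m

44 m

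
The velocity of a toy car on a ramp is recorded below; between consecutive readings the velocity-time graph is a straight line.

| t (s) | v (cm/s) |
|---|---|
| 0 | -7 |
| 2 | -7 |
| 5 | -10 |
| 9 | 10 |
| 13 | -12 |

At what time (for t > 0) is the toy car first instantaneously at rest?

v changes sign on 5–9 s (from -10 to 10); the graph is linear there, so v = 0 at t = 5 + (10)·(9 − 5)/(10 − -10) = 7 s.

t = 7 s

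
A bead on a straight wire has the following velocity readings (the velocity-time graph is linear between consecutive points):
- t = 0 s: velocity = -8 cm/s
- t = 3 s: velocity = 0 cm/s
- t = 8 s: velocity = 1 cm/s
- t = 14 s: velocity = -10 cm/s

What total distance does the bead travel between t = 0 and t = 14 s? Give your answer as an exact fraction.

Total distance travelled is ∫|v| dt — sum the magnitudes of each area piece.
0–3 s: |½(-8 + 0)(3)| = 12 cm
3–8 s: |½(0 + 1)(5)| = 2.5 cm
8–14 s: v = 0 at t = 94/11 s; triangle areas 3/11 + 300/11 = 303/11 cm
Total distance = 925/22 cm

925/22 cm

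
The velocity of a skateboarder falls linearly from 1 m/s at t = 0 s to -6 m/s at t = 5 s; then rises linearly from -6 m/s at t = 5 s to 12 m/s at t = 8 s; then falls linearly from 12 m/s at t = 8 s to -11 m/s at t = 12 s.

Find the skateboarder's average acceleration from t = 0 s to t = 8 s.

Average acceleration = Δv/Δt = (12 − 1)/(8 − 0) = 1.375 m/s².

1.375 m/s²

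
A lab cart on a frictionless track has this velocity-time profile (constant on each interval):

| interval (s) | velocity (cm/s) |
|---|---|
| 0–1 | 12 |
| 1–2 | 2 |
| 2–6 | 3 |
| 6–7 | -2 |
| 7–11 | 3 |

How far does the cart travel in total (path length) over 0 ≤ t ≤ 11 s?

40 cm

Distance (not displacement) is the total path length: add the absolute areas under v-t.
0–1 s: |12| × 1 = 12 cm
1–2 s: |2| × 1 = 2 cm
2–6 s: |3| × 4 = 12 cm
6–7 s: |-2| × 1 = 2 cm
7–11 s: |3| × 4 = 12 cm
Total distance = 40 cm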